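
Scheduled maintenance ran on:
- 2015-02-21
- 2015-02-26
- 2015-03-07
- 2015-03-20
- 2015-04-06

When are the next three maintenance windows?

2015-04-27, 2015-05-22, 2015-06-20

The spacing grows by 4 each time: 5, 9, 13, 17 days.
Next gap: 21 days. 2015-04-06 + 21 days = 2015-04-27.
Next gap: 25 days. 2015-04-27 + 25 days = 2015-05-22.
Next gap: 29 days. 2015-05-22 + 29 days = 2015-06-20.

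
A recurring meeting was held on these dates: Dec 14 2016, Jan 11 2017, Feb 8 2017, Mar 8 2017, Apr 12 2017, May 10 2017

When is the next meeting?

These are Wednesdays at 28- or 35-day spacing (28, 28, 28, 35, 28).
The pattern: 2nd Wednesday of the month.
June 2017 — 2nd Wednesday is Jun 14 2017.

Jun 14 2017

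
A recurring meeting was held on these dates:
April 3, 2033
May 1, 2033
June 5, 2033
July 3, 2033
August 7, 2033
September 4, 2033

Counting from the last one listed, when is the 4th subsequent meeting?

January 1, 2034

Gaps: 28, 35, 28, 35, 28 days — a mix of 28 and 35. Every date is a Sunday.
Each is the 1st Sunday of its month.
1st Sunday of October 2033: October 2, 2033.
November 2033 — 1st Sunday is November 6, 2033.
December 2033 — 1st Sunday is December 4, 2033.
1st Sunday of January 2034: January 1, 2034.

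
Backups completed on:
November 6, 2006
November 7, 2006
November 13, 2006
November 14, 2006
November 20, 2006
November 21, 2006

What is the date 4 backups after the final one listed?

Gaps: 1, 6, 1, 6, 1 days — not constant, but cyclic with period 2.
The events fall on every Monday and Tuesday.
The following Monday is November 27, 2006.
Next Tuesday: November 28, 2006.
Next Monday: December 4, 2006.
Next Tuesday: December 5, 2006.

December 5, 2006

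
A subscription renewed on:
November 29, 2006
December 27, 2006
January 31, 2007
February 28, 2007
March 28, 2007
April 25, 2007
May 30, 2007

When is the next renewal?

These are Wednesdays with 28, 35, 28, 28, 28, 35-day gaps.
Each is the final Wednesday of its month — November 29, 2006 is past the 28th, so '4th Wednesday' doesn't fit.
Last Wednesday of June 2007: June 27, 2007.

June 27, 2007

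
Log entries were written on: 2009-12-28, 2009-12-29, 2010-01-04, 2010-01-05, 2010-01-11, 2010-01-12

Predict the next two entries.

2010-01-18, 2010-01-19

Gaps: 1, 6, 1, 6, 1 days — not constant, but cyclic with period 2.
The events fall on every Monday and Tuesday.
The following Monday is 2010-01-18.
The following Tuesday is 2010-01-19.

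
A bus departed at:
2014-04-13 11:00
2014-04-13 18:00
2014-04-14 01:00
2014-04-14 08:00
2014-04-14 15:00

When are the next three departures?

2014-04-14 22:00, 2014-04-15 05:00, 2014-04-15 12:00

The interval is a steady 7 hours (7, 7, 7, 7).
2014-04-14 15:00 + 7 h = 2014-04-14 22:00.
2014-04-14 22:00 + 7 h = 2014-04-15 05:00.
2014-04-15 05:00 + 7 h = 2014-04-15 12:00.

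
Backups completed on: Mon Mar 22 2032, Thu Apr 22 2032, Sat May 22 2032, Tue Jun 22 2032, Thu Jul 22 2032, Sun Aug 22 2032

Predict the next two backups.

Each date is the 22nd; the gaps (31, 30, 31, 30, 31) track the month lengths.
The rule is the 22nd of each month.
Next: September 2032 → Wed Sep 22 2032.
Next: October 2032 → Fri Oct 22 2032.

Wed Sep 22 2032, Fri Oct 22 2032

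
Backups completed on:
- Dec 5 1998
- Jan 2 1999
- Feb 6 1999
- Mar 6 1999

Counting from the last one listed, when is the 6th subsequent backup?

These are Saturdays at 28- or 35-day spacing (28, 35, 28).
The pattern: 1st Saturday of the month.
1st Saturday of April 1999: Apr 3 1999.
1st Saturday of May 1999: May 1 1999.
June 1999 — 1st Saturday is Jun 5 1999.
1st Saturday of July 1999: Jul 3 1999.
August 1999 — 1st Saturday is Aug 7 1999.
September 1999 — 1st Saturday is Sep 4 1999.

Sep 4 1999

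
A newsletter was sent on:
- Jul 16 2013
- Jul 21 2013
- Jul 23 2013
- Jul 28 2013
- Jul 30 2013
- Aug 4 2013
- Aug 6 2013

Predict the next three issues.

The gap pattern 5, 2, 5, 2, 5, 2 repeats every 2 events.
These are the Tuesdays and Sundays of each week.
Next Sunday: Aug 11 2013.
The following Tuesday is Aug 13 2013.
The following Sunday is Aug 18 2013.

Aug 11 2013, Aug 13 2013, Aug 18 2013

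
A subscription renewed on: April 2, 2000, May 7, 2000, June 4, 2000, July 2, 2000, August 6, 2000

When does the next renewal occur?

September 3, 2000

Gaps: 35, 28, 28, 35 days — a mix of 28 and 35. Every date is a Sunday.
Each is the 1st Sunday of its month.
September 2000 — 1st Sunday is September 3, 2000.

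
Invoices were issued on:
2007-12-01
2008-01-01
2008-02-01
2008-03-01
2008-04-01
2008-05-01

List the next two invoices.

2008-06-01, 2008-07-01

The day-of-month is always 1 (31, 31, 29, 31, 30 days between events).
So this recurs on the 1st of each month.
June 2008: 2008-06-01.
Next: July 2008 → 2008-07-01.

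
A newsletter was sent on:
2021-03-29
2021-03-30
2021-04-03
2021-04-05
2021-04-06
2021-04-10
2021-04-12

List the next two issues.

2021-04-13, 2021-04-17

Gaps: 1, 4, 2, 1, 4, 2 days — not constant, but cyclic with period 3.
The events fall on every Monday, Tuesday and Saturday.
Next Tuesday: 2021-04-13.
Next Saturday: 2021-04-17.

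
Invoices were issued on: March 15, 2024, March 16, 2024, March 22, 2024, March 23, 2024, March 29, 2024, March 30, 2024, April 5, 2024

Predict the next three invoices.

The gap pattern 1, 6, 1, 6, 1, 6 repeats every 2 events.
These are the Fridays and Saturdays of each week.
Next Saturday: April 6, 2024.
The following Friday is April 12, 2024.
Next Saturday: April 13, 2024.

April 6, 2024; April 12, 2024; April 13, 2024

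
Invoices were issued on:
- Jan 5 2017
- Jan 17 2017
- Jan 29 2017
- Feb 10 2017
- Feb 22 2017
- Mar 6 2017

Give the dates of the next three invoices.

Gaps between consecutive events: 12, 12, 12, 12, 12 days — a constant 12-day interval.
Mar 6 2017 + 12 days = Mar 18 2017.
Mar 18 2017 + 12 days = Mar 30 2017.
Mar 30 2017 + 12 days = Apr 11 2017.

Mar 18 2017, Mar 30 2017, Apr 11 2017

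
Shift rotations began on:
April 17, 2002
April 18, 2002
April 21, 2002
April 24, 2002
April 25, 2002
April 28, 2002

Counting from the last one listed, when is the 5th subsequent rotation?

The gap pattern 1, 3, 3, 1, 3 repeats every 3 events.
These are the Wednesdays, Thursdays and Sundays of each week.
The following Wednesday is May 1, 2002.
The following Thursday is May 2, 2002.
Next Sunday: May 5, 2002.
Next Wednesday: May 8, 2002.
The following Thursday is May 9, 2002.

May 9, 2002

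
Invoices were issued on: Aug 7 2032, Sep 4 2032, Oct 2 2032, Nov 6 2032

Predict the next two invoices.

Gaps: 28, 28, 35 days — a mix of 28 and 35. Every date is a Saturday.
Each is the 1st Saturday of its month.
December 2032 — 1st Saturday is Dec 4 2032.
1st Saturday of January 2033: Jan 1 2033.

Dec 4 2032, Jan 1 2033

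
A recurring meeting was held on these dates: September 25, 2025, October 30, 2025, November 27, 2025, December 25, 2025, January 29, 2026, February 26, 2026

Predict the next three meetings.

March 26, 2026; April 30, 2026; May 28, 2026

These are Thursdays with 35, 28, 28, 35, 28-day gaps.
Each is the final Thursday of its month — October 30, 2025 is past the 28th, so '4th Thursday' doesn't fit.
Last Thursday of March 2026: March 26, 2026.
Last Thursday of April 2026: April 30, 2026.
Last Thursday of May 2026: May 28, 2026.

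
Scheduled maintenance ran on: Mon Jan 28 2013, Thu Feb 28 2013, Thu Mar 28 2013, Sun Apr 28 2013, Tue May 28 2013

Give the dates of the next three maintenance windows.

Fri Jun 28 2013, Sun Jul 28 2013, Wed Aug 28 2013

Each date is the 28th; the gaps (31, 28, 31, 30) track the month lengths.
The rule is the 28th of each month.
June 2013: Fri Jun 28 2013.
July 2013: Sun Jul 28 2013.
Next: August 2013 → Wed Aug 28 2013.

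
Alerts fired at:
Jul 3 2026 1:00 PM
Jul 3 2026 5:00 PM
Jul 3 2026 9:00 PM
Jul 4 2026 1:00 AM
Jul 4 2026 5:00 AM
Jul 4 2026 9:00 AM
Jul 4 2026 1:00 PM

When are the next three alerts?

Gaps: 4, 4, 4, 4, 4, 4 hours — each event is 4 hours after the previous one.
Jul 4 2026 1:00 PM + 4 h = Jul 4 2026 5:00 PM.
Jul 4 2026 5:00 PM + 4 h = Jul 4 2026 9:00 PM.
Jul 4 2026 9:00 PM + 4 h = Jul 5 2026 1:00 AM.

Jul 4 2026 5:00 PM, Jul 4 2026 9:00 PM, Jul 5 2026 1:00 AM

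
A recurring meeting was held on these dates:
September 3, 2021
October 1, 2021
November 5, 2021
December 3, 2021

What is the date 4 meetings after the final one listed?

Gaps: 28, 35, 28 days — a mix of 28 and 35. Every date is a Friday.
Each is the 1st Friday of its month.
1st Friday of January 2022: January 7, 2022.
1st Friday of February 2022: February 4, 2022.
March 2022 — 1st Friday is March 4, 2022.
1st Friday of April 2022: April 1, 2022.

April 1, 2022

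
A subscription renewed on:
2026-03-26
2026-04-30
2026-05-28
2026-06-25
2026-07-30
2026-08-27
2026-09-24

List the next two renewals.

2026-10-29, 2026-11-26

These are Thursdays with 35, 28, 28, 35, 28, 28-day gaps.
Each is the final Thursday of its month — 2026-04-30 is past the 28th, so '4th Thursday' doesn't fit.
October 2026 ends with Thursday 2026-10-29.
November 2026 ends with Thursday 2026-11-26.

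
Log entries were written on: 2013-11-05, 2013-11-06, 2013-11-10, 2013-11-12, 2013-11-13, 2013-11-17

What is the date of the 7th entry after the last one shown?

2013-12-03

Every event lands on a Tuesday or Wednesday or Sunday (gaps cycle 1, 4, 2, 1, 4).
So the schedule is: every Tuesday, Wednesday and Sunday.
The following Tuesday is 2013-11-19.
Next Wednesday: 2013-11-20.
Next Sunday: 2013-11-24.
The following Tuesday is 2013-11-26.
The following Wednesday is 2013-11-27.
Next Sunday: 2013-12-01.
Next Tuesday: 2013-12-03.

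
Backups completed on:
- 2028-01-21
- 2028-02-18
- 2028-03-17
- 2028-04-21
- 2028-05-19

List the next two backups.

Gaps: 28, 28, 35, 28 days — a mix of 28 and 35. Every date is a Friday.
Each is the 3rd Friday of its month.
3rd Friday of June 2028: 2028-06-16.
July 2028 — 3rd Friday is 2028-07-21.

2028-06-16, 2028-07-21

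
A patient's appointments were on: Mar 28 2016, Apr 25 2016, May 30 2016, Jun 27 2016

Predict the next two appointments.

Jul 25 2016, Aug 29 2016

These are Mondays with 28, 35, 28-day gaps.
Each is the final Monday of its month — May 30 2016 is past the 28th, so '4th Monday' doesn't fit.
July 2016 ends with Monday Jul 25 2016.
Last Monday of August 2016: Aug 29 2016.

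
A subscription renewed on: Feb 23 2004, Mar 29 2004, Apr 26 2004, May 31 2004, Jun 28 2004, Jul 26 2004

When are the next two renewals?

All Mondays; the gaps (35, 28, 35, 28, 28) vary with month length.
This is the last Monday of each month.
Last Monday of August 2004: Aug 30 2004.
September 2004 ends with Monday Sep 27 2004.

Aug 30 2004, Sep 27 2004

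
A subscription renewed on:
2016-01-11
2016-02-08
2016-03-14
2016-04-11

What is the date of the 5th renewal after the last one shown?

All dates are Mondays, 28, 35, 28 days apart.
Specifically, the 2nd Monday of each month.
2nd Monday of May 2016: 2016-05-09.
2nd Monday of June 2016: 2016-06-13.
2nd Monday of July 2016: 2016-07-11.
2nd Monday of August 2016: 2016-08-08.
2nd Monday of September 2016: 2016-09-12.

2016-09-12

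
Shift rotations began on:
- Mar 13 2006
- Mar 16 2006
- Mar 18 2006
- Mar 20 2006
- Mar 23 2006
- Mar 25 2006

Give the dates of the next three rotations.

Gaps: 3, 2, 2, 3, 2 days — not constant, but cyclic with period 3.
The events fall on every Monday, Thursday and Saturday.
Next Monday: Mar 27 2006.
Next Thursday: Mar 30 2006.
Next Saturday: Apr 1 2006.

Mar 27 2006, Mar 30 2006, Apr 1 2006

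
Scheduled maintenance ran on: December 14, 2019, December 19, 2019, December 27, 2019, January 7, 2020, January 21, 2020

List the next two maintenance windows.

Gaps: 5, 8, 11, 14 days — each gap is 3 larger than the previous one.
Next gap: 17 days. January 21, 2020 + 17 days = February 7, 2020.
Next gap: 20 days. February 7, 2020 + 20 days = February 27, 2020.

February 7, 2020; February 27, 2020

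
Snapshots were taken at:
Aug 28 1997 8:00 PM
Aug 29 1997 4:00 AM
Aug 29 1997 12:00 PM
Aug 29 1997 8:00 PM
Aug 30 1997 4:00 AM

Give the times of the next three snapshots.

The interval is a steady 8 hours (8, 8, 8, 8).
Aug 30 1997 4:00 AM + 8 h = Aug 30 1997 12:00 PM.
Aug 30 1997 12:00 PM + 8 h = Aug 30 1997 8:00 PM.
Aug 30 1997 8:00 PM + 8 h = Aug 31 1997 4:00 AM.

Aug 30 1997 12:00 PM, Aug 30 1997 8:00 PM, Aug 31 1997 4:00 AM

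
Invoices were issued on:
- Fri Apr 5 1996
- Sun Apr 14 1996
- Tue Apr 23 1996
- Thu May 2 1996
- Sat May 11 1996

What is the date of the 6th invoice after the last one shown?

Gaps between consecutive events: 9, 9, 9, 9 days — a constant 9-day interval.
Sat May 11 1996 + 9 days = Mon May 20 1996.
Mon May 20 1996 + 9 days = Wed May 29 1996.
Wed May 29 1996 + 9 days = Fri Jun 7 1996.
Fri Jun 7 1996 + 9 days = Sun Jun 16 1996.
Sun Jun 16 1996 + 9 days = Tue Jun 25 1996.
Tue Jun 25 1996 + 9 days = Thu Jul 4 1996.

Thu Jul 4 1996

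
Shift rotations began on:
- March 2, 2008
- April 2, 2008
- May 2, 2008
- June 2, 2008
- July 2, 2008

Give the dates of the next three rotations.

The day-of-month is always 2 (31, 30, 31, 30 days between events).
So this recurs on the 2nd of each month.
Next: August 2008 → August 2, 2008.
Next: September 2008 → September 2, 2008.
Next: October 2008 → October 2, 2008.

August 2, 2008; September 2, 2008; October 2, 2008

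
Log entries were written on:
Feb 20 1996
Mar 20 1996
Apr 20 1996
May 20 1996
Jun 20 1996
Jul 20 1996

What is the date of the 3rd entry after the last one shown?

Gaps: 29, 31, 30, 31, 30 days — not constant. Every event is on the 20th of the month.
Pattern: the 20th of each month.
August 1996: Aug 20 1996.
Next: September 1996 → Sep 20 1996.
October 1996: Oct 20 1996.

Oct 20 1996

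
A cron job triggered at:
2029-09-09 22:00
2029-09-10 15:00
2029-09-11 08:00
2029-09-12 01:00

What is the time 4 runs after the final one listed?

The interval is a steady 17 hours (17, 17, 17).
2029-09-12 01:00 + 17 h = 2029-09-12 18:00.
2029-09-12 18:00 + 17 h = 2029-09-13 11:00.
2029-09-13 11:00 + 17 h = 2029-09-14 04:00.
2029-09-14 04:00 + 17 h = 2029-09-14 21:00.

2029-09-14 21:00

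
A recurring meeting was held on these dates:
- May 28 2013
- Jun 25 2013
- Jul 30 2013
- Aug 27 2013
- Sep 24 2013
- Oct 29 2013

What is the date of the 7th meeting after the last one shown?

May 27 2014

Every date is a Tuesday; gaps 28, 35, 28, 28, 35 days.
Each is the last Tuesday of its month (at least one falls on the 29th or later, ruling out '4th Tuesday').
November 2013 ends with Tuesday Nov 26 2013.
December 2013 ends with Tuesday Dec 31 2013.
January 2014 ends with Tuesday Jan 28 2014.
Last Tuesday of February 2014: Feb 25 2014.
Last Tuesday of March 2014: Mar 25 2014.
Last Tuesday of April 2014: Apr 29 2014.
May 2014 ends with Tuesday May 27 2014.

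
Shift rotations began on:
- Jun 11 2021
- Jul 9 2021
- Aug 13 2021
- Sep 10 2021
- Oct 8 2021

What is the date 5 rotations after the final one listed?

Mar 11 2022

Gaps: 28, 35, 28, 28 days — a mix of 28 and 35. Every date is a Friday.
Each is the 2nd Friday of its month.
November 2021 — 2nd Friday is Nov 12 2021.
2nd Friday of December 2021: Dec 10 2021.
2nd Friday of January 2022: Jan 14 2022.
February 2022 — 2nd Friday is Feb 11 2022.
2nd Friday of March 2022: Mar 11 2022.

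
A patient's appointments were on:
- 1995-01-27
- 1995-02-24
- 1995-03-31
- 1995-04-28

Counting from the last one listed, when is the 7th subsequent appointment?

These are Fridays with 28, 35, 28-day gaps.
Each is the final Friday of its month — 1995-03-31 is past the 28th, so '4th Friday' doesn't fit.
Last Friday of May 1995: 1995-05-26.
Last Friday of June 1995: 1995-06-30.
July 1995 ends with Friday 1995-07-28.
Last Friday of August 1995: 1995-08-25.
September 1995 ends with Friday 1995-09-29.
Last Friday of October 1995: 1995-10-27.
November 1995 ends with Friday 1995-11-24.

1995-11-24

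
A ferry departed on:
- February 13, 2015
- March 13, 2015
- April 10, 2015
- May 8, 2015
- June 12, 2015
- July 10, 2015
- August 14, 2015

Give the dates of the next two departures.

All dates are Fridays, 28, 28, 28, 35, 28, 35 days apart.
Specifically, the 2nd Friday of each month.
2nd Friday of September 2015: September 11, 2015.
2nd Friday of October 2015: October 9, 2015.

September 11, 2015; October 9, 2015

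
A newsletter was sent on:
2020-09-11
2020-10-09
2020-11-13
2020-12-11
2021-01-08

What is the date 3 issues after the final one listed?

These are Fridays at 28- or 35-day spacing (28, 35, 28, 28).
The pattern: 2nd Friday of the month.
2nd Friday of February 2021: 2021-02-12.
March 2021 — 2nd Friday is 2021-03-12.
April 2021 — 2nd Friday is 2021-04-09.

2021-04-09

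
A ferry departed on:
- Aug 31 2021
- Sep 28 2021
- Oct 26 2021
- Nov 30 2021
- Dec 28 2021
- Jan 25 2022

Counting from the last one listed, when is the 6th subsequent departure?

Every date is a Tuesday; gaps 28, 28, 35, 28, 28 days.
Each is the last Tuesday of its month (at least one falls on the 29th or later, ruling out '4th Tuesday').
February 2022 ends with Tuesday Feb 22 2022.
Last Tuesday of March 2022: Mar 29 2022.
Last Tuesday of April 2022: Apr 26 2022.
Last Tuesday of May 2022: May 31 2022.
June 2022 ends with Tuesday Jun 28 2022.
Last Tuesday of July 2022: Jul 26 2022.

Jul 26 2022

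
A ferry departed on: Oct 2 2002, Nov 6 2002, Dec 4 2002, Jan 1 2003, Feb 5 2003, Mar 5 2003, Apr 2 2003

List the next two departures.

May 7 2003, Jun 4 2003

All dates are Wednesdays, 35, 28, 28, 35, 28, 28 days apart.
Specifically, the 1st Wednesday of each month.
May 2003 — 1st Wednesday is May 7 2003.
1st Wednesday of June 2003: Jun 4 2003.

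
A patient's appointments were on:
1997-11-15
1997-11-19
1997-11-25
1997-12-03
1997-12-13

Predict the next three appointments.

Intervals are 4, 6, 8, 10 days — an arithmetic progression with common difference 2.
Next gap: 12 days. 1997-12-13 + 12 days = 1997-12-25.
Next gap: 14 days. 1997-12-25 + 14 days = 1998-01-08.
Next gap: 16 days. 1998-01-08 + 16 days = 1998-01-24.

1997-12-25, 1998-01-08, 1998-01-24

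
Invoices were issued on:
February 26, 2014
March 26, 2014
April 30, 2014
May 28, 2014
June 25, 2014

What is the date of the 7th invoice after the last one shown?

January 28, 2015

Every date is a Wednesday; gaps 28, 35, 28, 28 days.
Each is the last Wednesday of its month (at least one falls on the 29th or later, ruling out '4th Wednesday').
Last Wednesday of July 2014: July 30, 2014.
August 2014 ends with Wednesday August 27, 2014.
September 2014 ends with Wednesday September 24, 2014.
Last Wednesday of October 2014: October 29, 2014.
November 2014 ends with Wednesday November 26, 2014.
December 2014 ends with Wednesday December 31, 2014.
January 2015 ends with Wednesday January 28, 2015.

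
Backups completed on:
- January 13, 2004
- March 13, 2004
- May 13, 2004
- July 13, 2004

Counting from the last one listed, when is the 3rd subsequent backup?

January 13, 2005

Gaps: 60, 61, 61 days — not constant. Every event is on the 13th of the month.
Pattern: the 13th of every 2 months.
Next: September 2004 → September 13, 2004.
November 2004: November 13, 2004.
January 2005: January 13, 2005.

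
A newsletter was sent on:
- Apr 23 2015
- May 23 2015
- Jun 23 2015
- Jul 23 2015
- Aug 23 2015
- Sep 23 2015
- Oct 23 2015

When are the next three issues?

Nov 23 2015, Dec 23 2015, Jan 23 2016

The day-of-month is always 23 (30, 31, 30, 31, 31, 30 days between events).
So this recurs on the 23rd of each month.
November 2015: Nov 23 2015.
Next: December 2015 → Dec 23 2015.
Next: January 2016 → Jan 23 2016.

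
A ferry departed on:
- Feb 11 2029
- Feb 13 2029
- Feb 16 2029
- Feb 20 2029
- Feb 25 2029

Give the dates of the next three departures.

Gaps: 2, 3, 4, 5 days — each gap is 1 larger than the previous one.
Next gap: 6 days. Feb 25 2029 + 6 days = Mar 3 2029.
Next gap: 7 days. Mar 3 2029 + 7 days = Mar 10 2029.
Next gap: 8 days. Mar 10 2029 + 8 days = Mar 18 2029.

Mar 3 2029, Mar 10 2029, Mar 18 2029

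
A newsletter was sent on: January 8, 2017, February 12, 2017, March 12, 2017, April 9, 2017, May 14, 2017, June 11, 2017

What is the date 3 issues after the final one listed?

September 10, 2017

All dates are Sundays, 35, 28, 28, 35, 28 days apart.
Specifically, the 2nd Sunday of each month.
July 2017 — 2nd Sunday is July 9, 2017.
August 2017 — 2nd Sunday is August 13, 2017.
2nd Sunday of September 2017: September 10, 2017.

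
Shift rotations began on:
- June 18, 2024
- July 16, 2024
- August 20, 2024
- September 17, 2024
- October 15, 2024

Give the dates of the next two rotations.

Gaps: 28, 35, 28, 28 days — a mix of 28 and 35. Every date is a Tuesday.
Each is the 3rd Tuesday of its month.
3rd Tuesday of November 2024: November 19, 2024.
3rd Tuesday of December 2024: December 17, 2024.

November 19, 2024; December 17, 2024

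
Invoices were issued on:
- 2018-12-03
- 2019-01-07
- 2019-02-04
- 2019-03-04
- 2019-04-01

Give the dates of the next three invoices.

These are Mondays at 28- or 35-day spacing (35, 28, 28, 28).
The pattern: 1st Monday of the month.
May 2019 — 1st Monday is 2019-05-06.
1st Monday of June 2019: 2019-06-03.
July 2019 — 1st Monday is 2019-07-01.

2019-05-06, 2019-06-03, 2019-07-01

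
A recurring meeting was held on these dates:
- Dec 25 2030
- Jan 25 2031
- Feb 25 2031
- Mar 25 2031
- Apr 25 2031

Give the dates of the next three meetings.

The day-of-month is always 25 (31, 31, 28, 31 days between events).
So this recurs on the 25th of each month.
May 2031: May 25 2031.
June 2031: Jun 25 2031.
July 2031: Jul 25 2031.

May 25 2031, Jun 25 2031, Jul 25 2031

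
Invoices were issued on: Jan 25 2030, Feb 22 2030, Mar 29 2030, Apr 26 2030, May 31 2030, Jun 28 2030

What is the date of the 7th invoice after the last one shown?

Jan 31 2031

All Fridays; the gaps (28, 35, 28, 35, 28) vary with month length.
This is the last Friday of each month.
July 2030 ends with Friday Jul 26 2030.
Last Friday of August 2030: Aug 30 2030.
September 2030 ends with Friday Sep 27 2030.
Last Friday of October 2030: Oct 25 2030.
Last Friday of November 2030: Nov 29 2030.
December 2030 ends with Friday Dec 27 2030.
Last Friday of January 2031: Jan 31 2031.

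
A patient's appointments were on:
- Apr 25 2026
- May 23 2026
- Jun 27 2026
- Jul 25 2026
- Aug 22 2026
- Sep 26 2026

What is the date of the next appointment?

Oct 24 2026

Gaps: 28, 35, 28, 28, 35 days — a mix of 28 and 35. Every date is a Saturday.
Each is the 4th Saturday of its month.
October 2026 — 4th Saturday is Oct 24 2026.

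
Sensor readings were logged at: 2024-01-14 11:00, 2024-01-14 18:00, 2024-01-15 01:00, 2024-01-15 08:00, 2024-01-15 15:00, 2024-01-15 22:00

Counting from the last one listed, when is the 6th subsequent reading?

2024-01-17 16:00

The interval is a steady 7 hours (7, 7, 7, 7, 7).
2024-01-15 22:00 + 7 h = 2024-01-16 05:00.
2024-01-16 05:00 + 7 h = 2024-01-16 12:00.
2024-01-16 12:00 + 7 h = 2024-01-16 19:00.
2024-01-16 19:00 + 7 h = 2024-01-17 02:00.
2024-01-17 02:00 + 7 h = 2024-01-17 09:00.
2024-01-17 09:00 + 7 h = 2024-01-17 16:00.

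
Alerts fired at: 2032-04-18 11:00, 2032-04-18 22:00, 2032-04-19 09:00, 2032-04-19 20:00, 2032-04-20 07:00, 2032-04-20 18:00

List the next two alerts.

The interval is a steady 11 hours (11, 11, 11, 11, 11).
2032-04-20 18:00 + 11 h = 2032-04-21 05:00.
2032-04-21 05:00 + 11 h = 2032-04-21 16:00.

2032-04-21 05:00, 2032-04-21 16:00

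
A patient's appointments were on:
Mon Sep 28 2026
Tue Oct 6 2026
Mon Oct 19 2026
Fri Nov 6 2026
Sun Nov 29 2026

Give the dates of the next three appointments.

Sun Dec 27 2026, Fri Jan 29 2027, Mon Mar 8 2027

Intervals are 8, 13, 18, 23 days — an arithmetic progression with common difference 5.
Next gap: 28 days. Sun Nov 29 2026 + 28 days = Sun Dec 27 2026.
Next gap: 33 days. Sun Dec 27 2026 + 33 days = Fri Jan 29 2027.
Next gap: 38 days. Fri Jan 29 2027 + 38 days = Mon Mar 8 2027.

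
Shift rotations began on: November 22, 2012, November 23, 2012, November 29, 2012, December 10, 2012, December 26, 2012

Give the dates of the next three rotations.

January 16, 2013; February 11, 2013; March 14, 2013

Gaps: 1, 6, 11, 16 days — each gap is 5 larger than the previous one.
Next gap: 21 days. December 26, 2012 + 21 days = January 16, 2013.
Next gap: 26 days. January 16, 2013 + 26 days = February 11, 2013.
Next gap: 31 days. February 11, 2013 + 31 days = March 14, 2013.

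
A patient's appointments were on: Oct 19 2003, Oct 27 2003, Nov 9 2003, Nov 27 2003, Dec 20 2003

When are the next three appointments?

Jan 17 2004, Feb 19 2004, Mar 28 2004

Intervals are 8, 13, 18, 23 days — an arithmetic progression with common difference 5.
Next gap: 28 days. Dec 20 2003 + 28 days = Jan 17 2004.
Next gap: 33 days. Jan 17 2004 + 33 days = Feb 19 2004.
Next gap: 38 days. Feb 19 2004 + 38 days = Mar 28 2004.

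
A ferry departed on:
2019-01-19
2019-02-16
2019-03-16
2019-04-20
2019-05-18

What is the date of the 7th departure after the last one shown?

2019-12-21

Gaps: 28, 28, 35, 28 days — a mix of 28 and 35. Every date is a Saturday.
Each is the 3rd Saturday of its month.
June 2019 — 3rd Saturday is 2019-06-15.
July 2019 — 3rd Saturday is 2019-07-20.
3rd Saturday of August 2019: 2019-08-17.
3rd Saturday of September 2019: 2019-09-21.
3rd Saturday of October 2019: 2019-10-19.
3rd Saturday of November 2019: 2019-11-16.
3rd Saturday of December 2019: 2019-12-21.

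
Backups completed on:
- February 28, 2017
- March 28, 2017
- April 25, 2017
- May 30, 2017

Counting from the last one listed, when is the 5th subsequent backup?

All Tuesdays; the gaps (28, 28, 35) vary with month length.
This is the last Tuesday of each month.
June 2017 ends with Tuesday June 27, 2017.
Last Tuesday of July 2017: July 25, 2017.
August 2017 ends with Tuesday August 29, 2017.
September 2017 ends with Tuesday September 26, 2017.
Last Tuesday of October 2017: October 31, 2017.

October 31, 2017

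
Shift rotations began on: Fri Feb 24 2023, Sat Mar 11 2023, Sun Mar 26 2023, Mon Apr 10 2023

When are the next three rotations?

Tue Apr 25 2023, Wed May 10 2023, Thu May 25 2023

Every event comes 15 days after the last (15, 15, 15).
Mon Apr 10 2023 + 15 days = Tue Apr 25 2023.
Tue Apr 25 2023 + 15 days = Wed May 10 2023.
Wed May 10 2023 + 15 days = Thu May 25 2023.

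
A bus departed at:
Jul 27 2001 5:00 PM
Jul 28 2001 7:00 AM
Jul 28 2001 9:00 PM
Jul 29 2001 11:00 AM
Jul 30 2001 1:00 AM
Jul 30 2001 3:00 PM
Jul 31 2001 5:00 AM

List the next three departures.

The interval is a steady 14 hours (14, 14, 14, 14, 14, 14).
Jul 31 2001 5:00 AM + 14 h = Jul 31 2001 7:00 PM.
Jul 31 2001 7:00 PM + 14 h = Aug 1 2001 9:00 AM.
Aug 1 2001 9:00 AM + 14 h = Aug 1 2001 11:00 PM.

Jul 31 2001 7:00 PM, Aug 1 2001 9:00 AM, Aug 1 2001 11:00 PM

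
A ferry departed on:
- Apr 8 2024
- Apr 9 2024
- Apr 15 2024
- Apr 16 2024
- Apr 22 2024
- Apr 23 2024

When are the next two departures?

Apr 29 2024, Apr 30 2024

Gaps: 1, 6, 1, 6, 1 days — not constant, but cyclic with period 2.
The events fall on every Monday and Tuesday.
Next Monday: Apr 29 2024.
The following Tuesday is Apr 30 2024.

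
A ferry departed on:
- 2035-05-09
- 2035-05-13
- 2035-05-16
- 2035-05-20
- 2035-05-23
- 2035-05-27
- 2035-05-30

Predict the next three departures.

2035-06-03, 2035-06-06, 2035-06-10

Every event lands on a Wednesday or Sunday (gaps cycle 4, 3, 4, 3, 4, 3).
So the schedule is: every Wednesday and Sunday.
The following Sunday is 2035-06-03.
Next Wednesday: 2035-06-06.
The following Sunday is 2035-06-10.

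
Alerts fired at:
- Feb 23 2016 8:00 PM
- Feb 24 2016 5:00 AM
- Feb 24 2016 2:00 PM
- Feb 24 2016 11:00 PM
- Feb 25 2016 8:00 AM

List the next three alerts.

The interval is a steady 9 hours (9, 9, 9, 9).
Feb 25 2016 8:00 AM + 9 h = Feb 25 2016 5:00 PM.
Feb 25 2016 5:00 PM + 9 h = Feb 26 2016 2:00 AM.
Feb 26 2016 2:00 AM + 9 h = Feb 26 2016 11:00 AM.

Feb 25 2016 5:00 PM, Feb 26 2016 2:00 AM, Feb 26 2016 11:00 AM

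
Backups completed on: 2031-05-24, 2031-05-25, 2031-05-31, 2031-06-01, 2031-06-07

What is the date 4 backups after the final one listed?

Every event lands on a Saturday or Sunday (gaps cycle 1, 6, 1, 6).
So the schedule is: every Saturday and Sunday.
The following Sunday is 2031-06-08.
Next Saturday: 2031-06-14.
Next Sunday: 2031-06-15.
Next Saturday: 2031-06-21.

2031-06-21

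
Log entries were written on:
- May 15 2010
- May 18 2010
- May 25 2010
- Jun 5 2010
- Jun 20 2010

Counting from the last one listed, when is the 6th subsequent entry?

Dec 11 2010

Gaps: 3, 7, 11, 15 days — each gap is 4 larger than the previous one.
Next gap: 19 days. Jun 20 2010 + 19 days = Jul 9 2010.
Next gap: 23 days. Jul 9 2010 + 23 days = Aug 1 2010.
Next gap: 27 days. Aug 1 2010 + 27 days = Aug 28 2010.
Next gap: 31 days. Aug 28 2010 + 31 days = Sep 28 2010.
Next gap: 35 days. Sep 28 2010 + 35 days = Nov 2 2010.
Next gap: 39 days. Nov 2 2010 + 39 days = Dec 11 2010.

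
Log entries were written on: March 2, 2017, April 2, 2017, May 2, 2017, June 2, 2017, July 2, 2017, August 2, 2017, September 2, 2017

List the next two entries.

October 2, 2017; November 2, 2017

Each date is the 2nd; the gaps (31, 30, 31, 30, 31, 31) track the month lengths.
The rule is the 2nd of each month.
October 2017: October 2, 2017.
November 2017: November 2, 2017.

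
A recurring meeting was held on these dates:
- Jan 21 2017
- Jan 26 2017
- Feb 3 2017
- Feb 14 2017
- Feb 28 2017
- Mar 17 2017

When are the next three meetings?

Apr 6 2017, Apr 29 2017, May 25 2017

Intervals are 5, 8, 11, 14, 17 days — an arithmetic progression with common difference 3.
Next gap: 20 days. Mar 17 2017 + 20 days = Apr 6 2017.
Next gap: 23 days. Apr 6 2017 + 23 days = Apr 29 2017.
Next gap: 26 days. Apr 29 2017 + 26 days = May 25 2017.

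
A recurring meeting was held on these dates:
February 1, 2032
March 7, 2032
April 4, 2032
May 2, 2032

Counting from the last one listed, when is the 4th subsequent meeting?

September 5, 2032

These are Sundays at 28- or 35-day spacing (35, 28, 28).
The pattern: 1st Sunday of the month.
1st Sunday of June 2032: June 6, 2032.
July 2032 — 1st Sunday is July 4, 2032.
August 2032 — 1st Sunday is August 1, 2032.
September 2032 — 1st Sunday is September 5, 2032.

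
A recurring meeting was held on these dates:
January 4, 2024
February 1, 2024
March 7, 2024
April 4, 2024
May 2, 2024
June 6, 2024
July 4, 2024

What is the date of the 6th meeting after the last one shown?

These are Thursdays at 28- or 35-day spacing (28, 35, 28, 28, 35, 28).
The pattern: 1st Thursday of the month.
1st Thursday of August 2024: August 1, 2024.
September 2024 — 1st Thursday is September 5, 2024.
1st Thursday of October 2024: October 3, 2024.
November 2024 — 1st Thursday is November 7, 2024.
December 2024 — 1st Thursday is December 5, 2024.
1st Thursday of January 2025: January 2, 2025.

January 2, 2025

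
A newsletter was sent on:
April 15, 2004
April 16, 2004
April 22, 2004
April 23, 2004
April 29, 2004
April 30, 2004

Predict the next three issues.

The gap pattern 1, 6, 1, 6, 1 repeats every 2 events.
These are the Thursdays and Fridays of each week.
The following Thursday is May 6, 2004.
The following Friday is May 7, 2004.
Next Thursday: May 13, 2004.

May 6, 2004; May 7, 2004; May 13, 2004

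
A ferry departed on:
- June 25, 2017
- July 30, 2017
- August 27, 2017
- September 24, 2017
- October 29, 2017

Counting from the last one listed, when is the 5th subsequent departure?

Every date is a Sunday; gaps 35, 28, 28, 35 days.
Each is the last Sunday of its month (at least one falls on the 29th or later, ruling out '4th Sunday').
Last Sunday of November 2017: November 26, 2017.
December 2017 ends with Sunday December 31, 2017.
January 2018 ends with Sunday January 28, 2018.
February 2018 ends with Sunday February 25, 2018.
Last Sunday of March 2018: March 25, 2018.

March 25, 2018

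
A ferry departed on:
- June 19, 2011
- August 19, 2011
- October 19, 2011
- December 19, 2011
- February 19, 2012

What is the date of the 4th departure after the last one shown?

October 19, 2012

The day-of-month is always 19 (61, 61, 61, 62 days between events).
So this recurs on the 19th of every 2 months.
Next: April 2012 → April 19, 2012.
Next: June 2012 → June 19, 2012.
Next: August 2012 → August 19, 2012.
Next: October 2012 → October 19, 2012.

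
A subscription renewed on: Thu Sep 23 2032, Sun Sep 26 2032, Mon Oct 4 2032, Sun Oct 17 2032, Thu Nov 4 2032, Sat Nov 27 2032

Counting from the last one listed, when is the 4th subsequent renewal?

Gaps: 3, 8, 13, 18, 23 days — each gap is 5 larger than the previous one.
Next gap: 28 days. Sat Nov 27 2032 + 28 days = Sat Dec 25 2032.
Next gap: 33 days. Sat Dec 25 2032 + 33 days = Thu Jan 27 2033.
Next gap: 38 days. Thu Jan 27 2033 + 38 days = Sun Mar 6 2033.
Next gap: 43 days. Sun Mar 6 2033 + 43 days = Mon Apr 18 2033.

Mon Apr 18 2033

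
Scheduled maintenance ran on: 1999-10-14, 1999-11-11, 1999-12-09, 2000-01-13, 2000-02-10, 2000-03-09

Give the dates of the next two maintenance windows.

2000-04-13, 2000-05-11

These are Thursdays at 28- or 35-day spacing (28, 28, 35, 28, 28).
The pattern: 2nd Thursday of the month.
2nd Thursday of April 2000: 2000-04-13.
2nd Thursday of May 2000: 2000-05-11.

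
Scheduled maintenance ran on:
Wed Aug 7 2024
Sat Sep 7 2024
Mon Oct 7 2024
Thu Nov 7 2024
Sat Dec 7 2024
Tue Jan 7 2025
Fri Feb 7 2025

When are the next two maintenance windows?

Fri Mar 7 2025, Mon Apr 7 2025

Each date is the 7th; the gaps (31, 30, 31, 30, 31, 31) track the month lengths.
The rule is the 7th of each month.
March 2025: Fri Mar 7 2025.
April 2025: Mon Apr 7 2025.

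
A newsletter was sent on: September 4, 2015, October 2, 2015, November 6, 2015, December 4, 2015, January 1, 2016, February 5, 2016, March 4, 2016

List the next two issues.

Gaps: 28, 35, 28, 28, 35, 28 days — a mix of 28 and 35. Every date is a Friday.
Each is the 1st Friday of its month.
April 2016 — 1st Friday is April 1, 2016.
1st Friday of May 2016: May 6, 2016.

April 1, 2016; May 6, 2016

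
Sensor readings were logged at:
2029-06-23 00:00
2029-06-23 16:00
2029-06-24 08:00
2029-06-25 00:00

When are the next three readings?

2029-06-25 16:00, 2029-06-26 08:00, 2029-06-27 00:00

Gaps: 16, 16, 16 hours — each event is 16 hours after the previous one.
2029-06-25 00:00 + 16 h = 2029-06-25 16:00.
2029-06-25 16:00 + 16 h = 2029-06-26 08:00.
2029-06-26 08:00 + 16 h = 2029-06-27 00:00.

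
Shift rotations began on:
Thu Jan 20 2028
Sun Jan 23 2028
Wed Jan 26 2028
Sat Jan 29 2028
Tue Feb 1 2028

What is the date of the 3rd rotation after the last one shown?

Thu Feb 10 2028

Gaps between consecutive events: 3, 3, 3, 3 days — a constant 3-day interval.
Tue Feb 1 2028 + 3 days = Fri Feb 4 2028.
Fri Feb 4 2028 + 3 days = Mon Feb 7 2028.
Mon Feb 7 2028 + 3 days = Thu Feb 10 2028.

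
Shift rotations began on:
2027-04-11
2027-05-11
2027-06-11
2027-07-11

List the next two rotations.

2027-08-11, 2027-09-11

Gaps: 30, 31, 30 days — not constant. Every event is on the 11th of the month.
Pattern: the 11th of each month.
Next: August 2027 → 2027-08-11.
September 2027: 2027-09-11.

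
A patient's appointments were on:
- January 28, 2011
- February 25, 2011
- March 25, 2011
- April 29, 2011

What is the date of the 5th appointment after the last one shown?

Every date is a Friday; gaps 28, 28, 35 days.
Each is the last Friday of its month (at least one falls on the 29th or later, ruling out '4th Friday').
May 2011 ends with Friday May 27, 2011.
June 2011 ends with Friday June 24, 2011.
Last Friday of July 2011: July 29, 2011.
August 2011 ends with Friday August 26, 2011.
September 2011 ends with Friday September 30, 2011.

September 30, 2011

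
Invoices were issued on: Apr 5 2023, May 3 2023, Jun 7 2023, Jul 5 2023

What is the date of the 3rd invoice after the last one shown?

All dates are Wednesdays, 28, 35, 28 days apart.
Specifically, the 1st Wednesday of each month.
August 2023 — 1st Wednesday is Aug 2 2023.
1st Wednesday of September 2023: Sep 6 2023.
1st Wednesday of October 2023: Oct 4 2023.

Oct 4 2023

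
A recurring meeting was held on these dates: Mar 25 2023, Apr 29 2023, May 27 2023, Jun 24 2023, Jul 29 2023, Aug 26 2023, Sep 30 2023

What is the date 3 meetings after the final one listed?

Dec 30 2023

Every date is a Saturday; gaps 35, 28, 28, 35, 28, 35 days.
Each is the last Saturday of its month (at least one falls on the 29th or later, ruling out '4th Saturday').
Last Saturday of October 2023: Oct 28 2023.
Last Saturday of November 2023: Nov 25 2023.
December 2023 ends with Saturday Dec 30 2023.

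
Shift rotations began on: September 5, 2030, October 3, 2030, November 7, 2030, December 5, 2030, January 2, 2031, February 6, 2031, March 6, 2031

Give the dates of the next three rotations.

Gaps: 28, 35, 28, 28, 35, 28 days — a mix of 28 and 35. Every date is a Thursday.
Each is the 1st Thursday of its month.
April 2031 — 1st Thursday is April 3, 2031.
1st Thursday of May 2031: May 1, 2031.
1st Thursday of June 2031: June 5, 2031.

April 3, 2031; May 1, 2031; June 5, 2031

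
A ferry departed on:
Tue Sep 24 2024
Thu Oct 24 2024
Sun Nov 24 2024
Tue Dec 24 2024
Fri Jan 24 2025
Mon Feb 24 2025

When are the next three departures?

Gaps: 30, 31, 30, 31, 31 days — not constant. Every event is on the 24th of the month.
Pattern: the 24th of each month.
Next: March 2025 → Mon Mar 24 2025.
April 2025: Thu Apr 24 2025.
Next: May 2025 → Sat May 24 2025.

Mon Mar 24 2025, Thu Apr 24 2025, Sat May 24 2025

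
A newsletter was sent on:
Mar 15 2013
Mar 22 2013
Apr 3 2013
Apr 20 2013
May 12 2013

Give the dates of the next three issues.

Jun 8 2013, Jul 10 2013, Aug 16 2013

Gaps: 7, 12, 17, 22 days — each gap is 5 larger than the previous one.
Next gap: 27 days. May 12 2013 + 27 days = Jun 8 2013.
Next gap: 32 days. Jun 8 2013 + 32 days = Jul 10 2013.
Next gap: 37 days. Jul 10 2013 + 37 days = Aug 16 2013.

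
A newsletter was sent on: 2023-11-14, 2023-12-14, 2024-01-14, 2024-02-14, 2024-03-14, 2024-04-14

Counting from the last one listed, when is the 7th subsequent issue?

2024-11-14

The day-of-month is always 14 (30, 31, 31, 29, 31 days between events).
So this recurs on the 14th of each month.
Next: May 2024 → 2024-05-14.
Next: June 2024 → 2024-06-14.
Next: July 2024 → 2024-07-14.
Next: August 2024 → 2024-08-14.
September 2024: 2024-09-14.
Next: October 2024 → 2024-10-14.
November 2024: 2024-11-14.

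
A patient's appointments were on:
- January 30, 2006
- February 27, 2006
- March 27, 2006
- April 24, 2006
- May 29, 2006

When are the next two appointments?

June 26, 2006; July 31, 2006

Every date is a Monday; gaps 28, 28, 28, 35 days.
Each is the last Monday of its month (at least one falls on the 29th or later, ruling out '4th Monday').
Last Monday of June 2006: June 26, 2006.
July 2006 ends with Monday July 31, 2006.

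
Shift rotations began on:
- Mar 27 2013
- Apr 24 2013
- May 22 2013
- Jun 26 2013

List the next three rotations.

Jul 24 2013, Aug 28 2013, Sep 25 2013

These are Wednesdays at 28- or 35-day spacing (28, 28, 35).
The pattern: 4th Wednesday of the month.
July 2013 — 4th Wednesday is Jul 24 2013.
4th Wednesday of August 2013: Aug 28 2013.
4th Wednesday of September 2013: Sep 25 2013.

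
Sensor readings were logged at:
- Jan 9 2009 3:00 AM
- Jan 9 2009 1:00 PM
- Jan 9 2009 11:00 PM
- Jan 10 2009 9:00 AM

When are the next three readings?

Jan 10 2009 7:00 PM, Jan 11 2009 5:00 AM, Jan 11 2009 3:00 PM

Spacing: 10, 10, 10 h — constant 10 h.
Jan 10 2009 9:00 AM + 10 h = Jan 10 2009 7:00 PM.
Jan 10 2009 7:00 PM + 10 h = Jan 11 2009 5:00 AM.
Jan 11 2009 5:00 AM + 10 h = Jan 11 2009 3:00 PM.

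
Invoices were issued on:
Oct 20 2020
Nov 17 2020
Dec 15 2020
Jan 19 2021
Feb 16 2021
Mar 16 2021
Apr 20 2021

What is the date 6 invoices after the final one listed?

Oct 19 2021

These are Tuesdays at 28- or 35-day spacing (28, 28, 35, 28, 28, 35).
The pattern: 3rd Tuesday of the month.
May 2021 — 3rd Tuesday is May 18 2021.
June 2021 — 3rd Tuesday is Jun 15 2021.
July 2021 — 3rd Tuesday is Jul 20 2021.
August 2021 — 3rd Tuesday is Aug 17 2021.
September 2021 — 3rd Tuesday is Sep 21 2021.
October 2021 — 3rd Tuesday is Oct 19 2021.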